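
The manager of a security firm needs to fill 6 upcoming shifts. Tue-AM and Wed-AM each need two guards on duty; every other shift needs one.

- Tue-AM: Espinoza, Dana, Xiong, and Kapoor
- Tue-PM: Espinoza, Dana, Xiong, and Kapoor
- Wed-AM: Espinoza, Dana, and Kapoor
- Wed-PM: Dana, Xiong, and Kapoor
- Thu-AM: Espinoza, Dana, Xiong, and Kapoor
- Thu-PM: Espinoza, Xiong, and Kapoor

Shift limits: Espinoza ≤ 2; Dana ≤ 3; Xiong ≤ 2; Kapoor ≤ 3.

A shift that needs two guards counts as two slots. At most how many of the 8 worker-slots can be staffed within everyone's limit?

Total capacity across all guards is 2+3+2+3 = 10, and 8 slots are needed, so at most 8 can be filled.
An assignment achieving 8: Tue-AM→Dana+Xiong, Tue-PM→Xiong, Wed-AM→Espinoza+Dana, Wed-PM→Dana, Thu-AM→Kapoor, Thu-PM→Espinoza.
Loads: Espinoza 2/2, Dana 3/3, Xiong 2/2, Kapoor 1/3.

8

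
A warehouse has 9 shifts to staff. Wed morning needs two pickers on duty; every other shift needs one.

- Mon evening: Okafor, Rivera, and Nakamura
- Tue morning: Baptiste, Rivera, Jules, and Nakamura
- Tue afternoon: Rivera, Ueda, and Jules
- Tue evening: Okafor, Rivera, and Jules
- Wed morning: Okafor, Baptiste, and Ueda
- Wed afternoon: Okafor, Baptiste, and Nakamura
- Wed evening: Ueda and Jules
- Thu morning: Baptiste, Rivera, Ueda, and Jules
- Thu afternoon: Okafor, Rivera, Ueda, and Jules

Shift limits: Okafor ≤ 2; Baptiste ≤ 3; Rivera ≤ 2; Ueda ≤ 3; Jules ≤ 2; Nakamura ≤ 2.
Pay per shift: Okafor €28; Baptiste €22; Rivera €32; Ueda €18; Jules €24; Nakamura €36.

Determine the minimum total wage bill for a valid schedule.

Picking the cheapest available picker for each shift independently would cost €208, but that ignores the shift limits.
An optimal schedule: Mon evening→Okafor, Tue morning→Baptiste, Tue afternoon→Ueda, Tue evening→Jules, Wed morning→Ueda+Baptiste, Wed afternoon→Baptiste, Wed evening→Ueda, Thu morning→Jules, Thu afternoon→Okafor.
Total: 28 + 22 + 18 + 24 + 18 + 22 + 22 + 18 + 24 + 28 = €224.

€224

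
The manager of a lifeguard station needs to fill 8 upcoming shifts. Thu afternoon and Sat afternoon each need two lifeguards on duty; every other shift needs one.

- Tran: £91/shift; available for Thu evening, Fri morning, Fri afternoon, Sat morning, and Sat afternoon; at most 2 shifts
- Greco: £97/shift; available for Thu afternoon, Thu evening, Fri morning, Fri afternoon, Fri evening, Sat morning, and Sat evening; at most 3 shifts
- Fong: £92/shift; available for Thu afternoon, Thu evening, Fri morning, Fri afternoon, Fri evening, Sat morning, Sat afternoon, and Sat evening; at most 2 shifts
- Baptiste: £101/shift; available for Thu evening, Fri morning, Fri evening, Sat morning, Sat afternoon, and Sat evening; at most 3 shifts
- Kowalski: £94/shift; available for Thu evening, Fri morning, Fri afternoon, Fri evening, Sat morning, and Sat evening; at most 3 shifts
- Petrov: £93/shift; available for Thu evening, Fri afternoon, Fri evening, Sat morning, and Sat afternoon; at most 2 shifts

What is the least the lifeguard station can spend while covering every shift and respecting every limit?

Thu afternoon can only be covered by Greco and Fong, so that assignment is forced.
Picking the cheapest available lifeguard for each shift independently would cost £920, but that ignores the shift limits.
An optimal schedule: Thu afternoon→Fong+Greco, Thu evening→Kowalski, Fri morning→Tran, Fri afternoon→Petrov, Fri evening→Kowalski, Sat morning→Kowalski, Sat afternoon→Tran+Petrov, Sat evening→Fong.
Total: 92 + 97 + 94 + 91 + 93 + 94 + 94 + 91 + 93 + 92 = £931.

£931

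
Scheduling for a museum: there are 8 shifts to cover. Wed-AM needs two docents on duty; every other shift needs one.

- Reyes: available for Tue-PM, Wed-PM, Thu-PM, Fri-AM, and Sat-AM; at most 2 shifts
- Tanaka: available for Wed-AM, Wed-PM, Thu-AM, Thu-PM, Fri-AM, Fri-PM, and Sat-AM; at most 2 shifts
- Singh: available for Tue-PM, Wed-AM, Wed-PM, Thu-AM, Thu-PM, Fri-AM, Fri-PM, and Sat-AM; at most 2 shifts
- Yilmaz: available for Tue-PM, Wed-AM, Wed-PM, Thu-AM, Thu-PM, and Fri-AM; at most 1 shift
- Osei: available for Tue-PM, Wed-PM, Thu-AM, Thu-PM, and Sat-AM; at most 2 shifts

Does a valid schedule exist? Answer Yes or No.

Yes

One valid schedule: Tue-PM→Reyes, Wed-AM→Tanaka+Singh, Wed-PM→Yilmaz, Thu-AM→Singh, Thu-PM→Osei, Fri-AM→Reyes, Fri-PM→Tanaka, Sat-AM→Osei.
Loads: Reyes 2/2, Tanaka 2/2, Singh 2/2, Yilmaz 1/1, Osei 2/2 — all within limits.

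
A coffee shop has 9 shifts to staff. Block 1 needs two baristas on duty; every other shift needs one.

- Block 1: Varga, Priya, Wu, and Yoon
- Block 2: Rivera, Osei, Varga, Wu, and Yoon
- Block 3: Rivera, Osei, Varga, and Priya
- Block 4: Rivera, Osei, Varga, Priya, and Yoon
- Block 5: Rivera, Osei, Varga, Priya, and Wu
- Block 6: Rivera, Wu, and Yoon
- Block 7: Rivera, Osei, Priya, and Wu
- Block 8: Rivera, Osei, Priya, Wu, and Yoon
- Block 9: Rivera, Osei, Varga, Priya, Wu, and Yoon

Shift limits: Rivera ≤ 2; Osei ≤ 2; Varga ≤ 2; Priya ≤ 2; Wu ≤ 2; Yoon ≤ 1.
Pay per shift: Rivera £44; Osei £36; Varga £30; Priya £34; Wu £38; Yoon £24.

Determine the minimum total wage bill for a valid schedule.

£344

Picking the cheapest available barista for each shift independently would cost £268, but that ignores the shift limits.
An optimal schedule: Block 1→Priya+Wu, Block 2→Varga, Block 3→Varga, Block 4→Osei, Block 5→Osei, Block 6→Yoon, Block 7→Priya, Block 8→Wu, Block 9→Rivera.
Total: 34 + 38 + 30 + 30 + 36 + 36 + 24 + 34 + 38 + 44 = £344.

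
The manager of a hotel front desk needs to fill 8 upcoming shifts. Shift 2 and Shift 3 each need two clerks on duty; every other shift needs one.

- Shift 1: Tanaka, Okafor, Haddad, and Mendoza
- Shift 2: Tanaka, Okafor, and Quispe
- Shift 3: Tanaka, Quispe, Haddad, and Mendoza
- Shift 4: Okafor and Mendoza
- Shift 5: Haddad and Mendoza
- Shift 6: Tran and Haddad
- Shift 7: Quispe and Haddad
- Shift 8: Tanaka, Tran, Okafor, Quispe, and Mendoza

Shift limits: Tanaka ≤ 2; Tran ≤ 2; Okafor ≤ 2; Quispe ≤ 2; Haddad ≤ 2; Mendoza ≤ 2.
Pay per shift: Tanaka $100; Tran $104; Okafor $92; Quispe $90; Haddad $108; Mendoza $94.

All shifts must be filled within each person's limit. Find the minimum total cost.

$960

Picking the cheapest available clerk for each shift independently would cost $928, but that ignores the shift limits.
An optimal schedule: Shift 1→Tanaka, Shift 2→Quispe+Okafor, Shift 3→Mendoza+Tanaka, Shift 4→Okafor, Shift 5→Mendoza, Shift 6→Tran, Shift 7→Quispe, Shift 8→Tran.
Total: 100 + 90 + 92 + 94 + 100 + 92 + 94 + 104 + 90 + 104 = $960.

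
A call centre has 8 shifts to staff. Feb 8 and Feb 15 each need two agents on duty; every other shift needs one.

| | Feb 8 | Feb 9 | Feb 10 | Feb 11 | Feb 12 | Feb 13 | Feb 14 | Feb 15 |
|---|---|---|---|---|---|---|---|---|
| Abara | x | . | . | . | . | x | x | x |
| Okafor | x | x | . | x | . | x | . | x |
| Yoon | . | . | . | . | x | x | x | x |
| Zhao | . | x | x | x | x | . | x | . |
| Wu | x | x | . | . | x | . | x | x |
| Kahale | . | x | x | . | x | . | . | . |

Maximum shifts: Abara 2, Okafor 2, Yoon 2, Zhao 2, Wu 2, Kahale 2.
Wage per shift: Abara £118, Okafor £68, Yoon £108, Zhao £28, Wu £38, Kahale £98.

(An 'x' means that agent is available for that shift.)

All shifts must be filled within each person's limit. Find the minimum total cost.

Picking the cheapest available agent for each shift independently would cost £420, but that ignores the shift limits.
An optimal schedule: Feb 8→Wu+Okafor, Feb 9→Kahale, Feb 10→Zhao, Feb 11→Zhao, Feb 12→Kahale, Feb 13→Okafor, Feb 14→Yoon, Feb 15→Wu+Yoon.
Total: 38 + 68 + 98 + 28 + 28 + 98 + 68 + 108 + 38 + 108 = £680.

£680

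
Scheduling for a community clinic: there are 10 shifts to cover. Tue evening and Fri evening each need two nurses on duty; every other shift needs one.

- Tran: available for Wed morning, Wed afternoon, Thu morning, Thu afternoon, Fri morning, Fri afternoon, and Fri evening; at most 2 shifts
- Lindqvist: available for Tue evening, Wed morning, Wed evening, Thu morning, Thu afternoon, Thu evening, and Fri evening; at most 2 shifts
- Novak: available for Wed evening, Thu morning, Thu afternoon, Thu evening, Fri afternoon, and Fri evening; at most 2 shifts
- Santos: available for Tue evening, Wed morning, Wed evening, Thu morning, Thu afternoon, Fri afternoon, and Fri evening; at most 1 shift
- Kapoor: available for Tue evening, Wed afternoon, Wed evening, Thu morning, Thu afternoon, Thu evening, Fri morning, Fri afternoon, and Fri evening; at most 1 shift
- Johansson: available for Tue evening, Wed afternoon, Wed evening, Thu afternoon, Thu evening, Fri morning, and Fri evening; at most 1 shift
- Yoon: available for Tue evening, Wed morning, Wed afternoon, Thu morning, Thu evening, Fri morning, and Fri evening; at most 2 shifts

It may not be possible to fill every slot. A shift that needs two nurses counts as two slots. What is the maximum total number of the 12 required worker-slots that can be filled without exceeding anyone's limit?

Total capacity across all nurses is 2+2+2+1+1+1+2 = 11, and 12 slots are needed, so at most 11 can be filled.
An assignment achieving 11: Tue evening→Lindqvist+Santos, Wed morning→Tran, Wed afternoon→Tran, Wed evening→Lindqvist, Thu morning→Yoon, Thu afternoon→Johansson, Thu evening→Novak, Fri morning→Kapoor, Fri afternoon→Novak, Fri evening→Yoon.
Loads: Tran 2/2, Lindqvist 2/2, Novak 2/2, Santos 1/1, Kapoor 1/1, Johansson 1/1, Yoon 2/2.

11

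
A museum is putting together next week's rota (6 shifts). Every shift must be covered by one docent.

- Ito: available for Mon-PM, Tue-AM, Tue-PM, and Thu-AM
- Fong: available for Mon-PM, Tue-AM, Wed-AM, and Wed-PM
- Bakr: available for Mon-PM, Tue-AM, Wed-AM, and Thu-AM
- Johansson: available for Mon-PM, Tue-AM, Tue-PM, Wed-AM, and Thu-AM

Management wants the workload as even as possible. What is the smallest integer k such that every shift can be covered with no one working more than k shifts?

2

With 4 docents and 6 worker-slots to fill, someone must work at least ⌈6/4⌉ = 2 shifts, so k ≥ 2.
k = 2 works: Mon-PM→Bakr, Tue-AM→Bakr, Tue-PM→Ito, Wed-AM→Fong, Wed-PM→Fong, Thu-AM→Ito.
Loads: Ito 2, Fong 2, Bakr 2, Johansson 0 — all ≤ 2.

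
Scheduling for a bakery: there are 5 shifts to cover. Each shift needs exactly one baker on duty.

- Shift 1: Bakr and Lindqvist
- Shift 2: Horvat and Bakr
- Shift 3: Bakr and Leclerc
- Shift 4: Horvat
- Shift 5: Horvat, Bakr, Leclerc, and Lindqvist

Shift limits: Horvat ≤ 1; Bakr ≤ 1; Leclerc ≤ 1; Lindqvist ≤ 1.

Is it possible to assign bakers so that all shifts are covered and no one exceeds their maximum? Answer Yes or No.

Shifts {Shift 1, Shift 2, Shift 3, Shift 4, Shift 5} need 5 worker-slots in total, but the bakers available for any of those shifts (Horvat, Bakr, Leclerc, and Lindqvist) can supply at most 4 among them. So no valid schedule exists.

No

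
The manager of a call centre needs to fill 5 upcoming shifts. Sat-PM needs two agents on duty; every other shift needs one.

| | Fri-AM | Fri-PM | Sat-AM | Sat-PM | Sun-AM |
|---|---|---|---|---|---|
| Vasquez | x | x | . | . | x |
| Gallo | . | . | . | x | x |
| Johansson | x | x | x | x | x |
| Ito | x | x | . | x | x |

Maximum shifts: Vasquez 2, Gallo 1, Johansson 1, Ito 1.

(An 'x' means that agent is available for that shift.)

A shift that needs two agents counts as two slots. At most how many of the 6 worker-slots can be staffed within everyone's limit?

Total capacity across all agents is 2+1+1+1 = 5, and 6 slots are needed, so at most 5 can be filled.
An assignment achieving 5: Fri-AM→Vasquez, Fri-PM→Vasquez, Sat-AM→Johansson, Sat-PM→Gallo+Ito.
Loads: Vasquez 2/2, Gallo 1/1, Johansson 1/1, Ito 1/1.

5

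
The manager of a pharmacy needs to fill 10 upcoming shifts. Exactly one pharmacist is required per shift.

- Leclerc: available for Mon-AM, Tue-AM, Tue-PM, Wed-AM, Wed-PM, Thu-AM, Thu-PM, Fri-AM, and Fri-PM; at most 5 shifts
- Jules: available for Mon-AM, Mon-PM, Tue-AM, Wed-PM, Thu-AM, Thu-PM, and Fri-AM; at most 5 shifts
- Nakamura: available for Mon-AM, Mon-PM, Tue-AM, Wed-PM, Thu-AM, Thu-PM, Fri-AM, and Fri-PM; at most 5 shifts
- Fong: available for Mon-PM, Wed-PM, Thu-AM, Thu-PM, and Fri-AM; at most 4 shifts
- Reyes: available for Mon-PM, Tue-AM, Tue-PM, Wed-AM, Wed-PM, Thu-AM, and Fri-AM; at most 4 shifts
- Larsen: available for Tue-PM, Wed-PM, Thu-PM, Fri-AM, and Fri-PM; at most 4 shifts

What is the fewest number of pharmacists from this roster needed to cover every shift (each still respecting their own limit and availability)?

2

10 slots to fill and no one can take more than 5, so at least ⌈10/5⌉ = 2 pharmacists are needed.
Leclerc and Jules alone can cover everything: Mon-AM→Leclerc, Mon-PM→Jules, Tue-AM→Leclerc, Tue-PM→Leclerc, Wed-AM→Leclerc, Wed-PM→Jules, Thu-AM→Jules, Thu-PM→Jules, Fri-AM→Jules, Fri-PM→Leclerc.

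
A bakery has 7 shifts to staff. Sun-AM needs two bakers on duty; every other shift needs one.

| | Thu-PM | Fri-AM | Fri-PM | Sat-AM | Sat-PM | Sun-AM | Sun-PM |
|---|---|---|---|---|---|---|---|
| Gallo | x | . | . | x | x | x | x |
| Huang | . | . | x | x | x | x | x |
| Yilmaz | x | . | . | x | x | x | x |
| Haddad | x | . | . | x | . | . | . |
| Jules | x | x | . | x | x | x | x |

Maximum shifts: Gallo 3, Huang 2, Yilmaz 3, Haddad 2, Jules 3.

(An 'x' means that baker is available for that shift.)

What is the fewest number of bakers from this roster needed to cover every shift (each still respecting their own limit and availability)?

3

8 slots to fill and no one can take more than 3, so at least ⌈8/3⌉ = 3 bakers are needed.
Gallo, Huang, and Jules alone can cover everything: Thu-PM→Gallo, Fri-AM→Jules, Fri-PM→Huang, Sat-AM→Gallo, Sat-PM→Gallo, Sun-AM→Huang+Jules, Sun-PM→Jules.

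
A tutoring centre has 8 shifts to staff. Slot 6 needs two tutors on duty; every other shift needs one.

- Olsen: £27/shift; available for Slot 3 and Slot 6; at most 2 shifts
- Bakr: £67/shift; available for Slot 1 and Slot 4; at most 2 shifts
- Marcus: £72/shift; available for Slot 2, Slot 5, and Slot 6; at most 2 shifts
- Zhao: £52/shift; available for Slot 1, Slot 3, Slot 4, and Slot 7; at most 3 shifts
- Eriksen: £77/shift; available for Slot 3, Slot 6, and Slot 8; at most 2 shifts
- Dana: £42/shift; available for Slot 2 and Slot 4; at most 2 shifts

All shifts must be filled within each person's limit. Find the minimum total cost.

Slot 5 can only be covered by Marcus, so that assignment is forced.
Slot 7 can only be covered by Zhao, so that assignment is forced.
Slot 8 can only be covered by Eriksen, so that assignment is forced.
Picking the cheapest available tutor for each shift independently would cost £463, and that bound is achievable.
An optimal schedule: Slot 1→Zhao, Slot 2→Dana, Slot 3→Olsen, Slot 4→Dana, Slot 5→Marcus, Slot 6→Olsen+Marcus, Slot 7→Zhao, Slot 8→Eriksen.
Total: 52 + 42 + 27 + 42 + 72 + 27 + 72 + 52 + 77 = £463.

£463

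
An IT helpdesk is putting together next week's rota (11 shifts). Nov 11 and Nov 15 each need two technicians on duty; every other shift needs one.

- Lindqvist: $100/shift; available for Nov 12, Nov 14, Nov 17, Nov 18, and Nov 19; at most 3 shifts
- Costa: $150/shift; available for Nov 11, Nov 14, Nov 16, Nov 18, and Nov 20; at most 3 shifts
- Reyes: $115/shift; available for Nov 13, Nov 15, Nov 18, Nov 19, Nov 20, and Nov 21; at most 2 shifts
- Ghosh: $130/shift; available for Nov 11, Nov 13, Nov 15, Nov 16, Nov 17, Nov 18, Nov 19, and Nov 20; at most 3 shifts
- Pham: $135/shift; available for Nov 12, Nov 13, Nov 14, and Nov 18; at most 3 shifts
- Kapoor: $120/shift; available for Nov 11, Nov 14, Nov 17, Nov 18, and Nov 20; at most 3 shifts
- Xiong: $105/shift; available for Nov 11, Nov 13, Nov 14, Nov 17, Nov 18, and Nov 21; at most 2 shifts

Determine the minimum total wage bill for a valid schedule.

$1490

Nov 15 can only be covered by Reyes and Ghosh, so that assignment is forced.
Picking the cheapest available technician for each shift independently would cost $1425, but that ignores the shift limits.
An optimal schedule: Nov 11→Kapoor+Ghosh, Nov 12→Lindqvist, Nov 13→Xiong, Nov 14→Kapoor, Nov 15→Reyes+Ghosh, Nov 16→Ghosh, Nov 17→Lindqvist, Nov 18→Kapoor, Nov 19→Lindqvist, Nov 20→Reyes, Nov 21→Xiong.
Total: 120 + 130 + 100 + 105 + 120 + 115 + 130 + 130 + 100 + 120 + 100 + 115 + 105 = $1490.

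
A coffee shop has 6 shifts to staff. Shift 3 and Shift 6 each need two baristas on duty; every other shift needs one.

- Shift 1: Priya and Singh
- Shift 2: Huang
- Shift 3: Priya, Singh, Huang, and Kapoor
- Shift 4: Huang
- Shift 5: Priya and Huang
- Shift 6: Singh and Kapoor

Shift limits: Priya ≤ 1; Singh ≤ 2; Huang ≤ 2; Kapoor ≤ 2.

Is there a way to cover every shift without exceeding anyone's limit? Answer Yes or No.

Total capacity is 1+2+2+2 = 7 but 8 worker-slots are needed — infeasible.

No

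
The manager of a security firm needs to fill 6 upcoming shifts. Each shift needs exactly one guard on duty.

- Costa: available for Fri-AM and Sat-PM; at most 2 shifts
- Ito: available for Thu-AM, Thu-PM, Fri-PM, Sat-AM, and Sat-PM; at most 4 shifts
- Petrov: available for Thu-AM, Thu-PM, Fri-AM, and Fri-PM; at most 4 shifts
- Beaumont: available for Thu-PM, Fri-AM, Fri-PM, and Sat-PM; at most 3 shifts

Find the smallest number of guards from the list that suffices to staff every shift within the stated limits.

2

6 slots to fill and no one can take more than 4, so at least ⌈6/4⌉ = 2 guards are needed.
Costa and Ito alone can cover everything: Thu-AM→Ito, Thu-PM→Ito, Fri-AM→Costa, Fri-PM→Ito, Sat-AM→Ito, Sat-PM→Costa.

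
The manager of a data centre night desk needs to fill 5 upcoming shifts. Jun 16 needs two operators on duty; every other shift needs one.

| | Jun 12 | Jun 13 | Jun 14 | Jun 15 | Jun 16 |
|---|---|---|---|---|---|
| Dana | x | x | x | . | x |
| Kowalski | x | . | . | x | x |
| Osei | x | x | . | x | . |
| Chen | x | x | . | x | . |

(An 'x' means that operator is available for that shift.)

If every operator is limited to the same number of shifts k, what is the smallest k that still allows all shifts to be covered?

2

With 4 operators and 6 worker-slots to fill, someone must work at least ⌈6/4⌉ = 2 shifts, so k ≥ 2.
k = 2 works: Jun 12→Osei, Jun 13→Osei, Jun 14→Dana, Jun 15→Kowalski, Jun 16→Dana+Kowalski.
Loads: Dana 2, Kowalski 2, Osei 2, Chen 0 — all ≤ 2.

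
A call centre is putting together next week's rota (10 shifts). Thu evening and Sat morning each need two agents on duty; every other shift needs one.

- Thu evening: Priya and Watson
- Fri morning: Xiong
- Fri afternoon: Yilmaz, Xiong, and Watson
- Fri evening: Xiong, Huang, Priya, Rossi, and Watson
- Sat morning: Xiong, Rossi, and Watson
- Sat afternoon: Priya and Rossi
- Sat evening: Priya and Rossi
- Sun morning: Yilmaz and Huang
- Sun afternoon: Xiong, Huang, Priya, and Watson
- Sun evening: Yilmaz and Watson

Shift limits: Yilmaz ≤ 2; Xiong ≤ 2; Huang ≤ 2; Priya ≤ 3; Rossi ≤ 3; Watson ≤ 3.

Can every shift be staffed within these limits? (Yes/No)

Thu evening can only be covered by Priya and Watson, so that assignment is forced.
Fri morning can only be covered by Xiong, so that assignment is forced.
One valid schedule: Thu evening→Priya+Watson, Fri morning→Xiong, Fri afternoon→Xiong, Fri evening→Huang, Sat morning→Rossi+Watson, Sat afternoon→Priya, Sat evening→Priya, Sun morning→Yilmaz, Sun afternoon→Huang, Sun evening→Yilmaz.
Loads: Yilmaz 2/2, Xiong 2/2, Huang 2/2, Priya 3/3, Rossi 1/3, Watson 2/3 — all within limits.

Yes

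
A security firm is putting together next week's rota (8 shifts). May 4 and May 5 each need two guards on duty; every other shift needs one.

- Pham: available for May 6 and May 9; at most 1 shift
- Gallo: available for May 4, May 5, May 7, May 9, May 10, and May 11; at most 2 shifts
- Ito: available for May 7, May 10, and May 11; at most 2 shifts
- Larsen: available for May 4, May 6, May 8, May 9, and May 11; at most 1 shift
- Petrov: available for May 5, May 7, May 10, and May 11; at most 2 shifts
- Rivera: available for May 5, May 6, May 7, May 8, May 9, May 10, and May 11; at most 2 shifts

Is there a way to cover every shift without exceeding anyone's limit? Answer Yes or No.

Yes

May 4 can only be covered by Gallo and Larsen, so that assignment is forced.
One valid schedule: May 4→Gallo+Larsen, May 5→Gallo+Petrov, May 6→Pham, May 7→Ito, May 8→Rivera, May 9→Rivera, May 10→Ito, May 11→Petrov.
Loads: Pham 1/1, Gallo 2/2, Ito 2/2, Larsen 1/1, Petrov 2/2, Rivera 2/2 — all within limits.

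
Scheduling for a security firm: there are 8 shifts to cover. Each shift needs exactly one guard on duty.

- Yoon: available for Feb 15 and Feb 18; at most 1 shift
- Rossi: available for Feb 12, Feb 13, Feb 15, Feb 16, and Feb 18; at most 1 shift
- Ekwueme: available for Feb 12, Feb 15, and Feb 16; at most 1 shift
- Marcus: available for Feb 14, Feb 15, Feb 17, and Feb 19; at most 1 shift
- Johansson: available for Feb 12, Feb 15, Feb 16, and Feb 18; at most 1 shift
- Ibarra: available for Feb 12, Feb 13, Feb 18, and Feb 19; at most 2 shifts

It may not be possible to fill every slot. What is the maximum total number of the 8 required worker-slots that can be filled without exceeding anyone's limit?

7

Total capacity across all guards is 1+1+1+1+1+2 = 7, and 8 slots are needed, so at most 7 can be filled.
An assignment achieving 7: Feb 12→Johansson, Feb 13→Rossi, Feb 14→Marcus, Feb 15→Yoon, Feb 16→Ekwueme, Feb 18→Ibarra, Feb 19→Ibarra.
Loads: Yoon 1/1, Rossi 1/1, Ekwueme 1/1, Marcus 1/1, Johansson 1/1, Ibarra 2/2.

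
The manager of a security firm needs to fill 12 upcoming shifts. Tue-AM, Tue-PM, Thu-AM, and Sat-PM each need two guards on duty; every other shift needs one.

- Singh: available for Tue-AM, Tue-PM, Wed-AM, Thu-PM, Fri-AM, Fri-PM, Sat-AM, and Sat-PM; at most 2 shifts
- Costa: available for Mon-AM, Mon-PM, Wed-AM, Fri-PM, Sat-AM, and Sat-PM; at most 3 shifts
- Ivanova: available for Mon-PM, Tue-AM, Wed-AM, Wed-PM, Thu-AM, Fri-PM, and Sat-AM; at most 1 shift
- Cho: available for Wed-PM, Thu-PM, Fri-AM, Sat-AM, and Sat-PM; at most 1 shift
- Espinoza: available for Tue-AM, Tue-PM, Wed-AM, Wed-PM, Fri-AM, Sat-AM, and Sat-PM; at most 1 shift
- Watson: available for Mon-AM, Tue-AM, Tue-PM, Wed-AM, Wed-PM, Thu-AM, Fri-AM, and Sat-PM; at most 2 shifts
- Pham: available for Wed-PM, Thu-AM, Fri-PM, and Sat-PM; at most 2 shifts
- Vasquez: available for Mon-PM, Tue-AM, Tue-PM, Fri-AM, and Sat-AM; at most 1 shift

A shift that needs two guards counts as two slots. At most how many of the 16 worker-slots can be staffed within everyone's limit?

13

Total capacity across all guards is 2+3+1+1+1+2+2+1 = 13, and 16 slots are needed, so at most 13 can be filled.
An assignment achieving 13: Mon-AM→Costa, Mon-PM→Costa, Tue-AM→Watson+Vasquez, Tue-PM→Singh+Espinoza, Wed-PM→Pham, Thu-AM→Ivanova+Watson, Thu-PM→Singh, Fri-AM→Cho, Fri-PM→Costa, Sat-PM→Pham.
Loads: Singh 2/2, Costa 3/3, Ivanova 1/1, Cho 1/1, Espinoza 1/1, Watson 2/2, Pham 2/2, Vasquez 1/1.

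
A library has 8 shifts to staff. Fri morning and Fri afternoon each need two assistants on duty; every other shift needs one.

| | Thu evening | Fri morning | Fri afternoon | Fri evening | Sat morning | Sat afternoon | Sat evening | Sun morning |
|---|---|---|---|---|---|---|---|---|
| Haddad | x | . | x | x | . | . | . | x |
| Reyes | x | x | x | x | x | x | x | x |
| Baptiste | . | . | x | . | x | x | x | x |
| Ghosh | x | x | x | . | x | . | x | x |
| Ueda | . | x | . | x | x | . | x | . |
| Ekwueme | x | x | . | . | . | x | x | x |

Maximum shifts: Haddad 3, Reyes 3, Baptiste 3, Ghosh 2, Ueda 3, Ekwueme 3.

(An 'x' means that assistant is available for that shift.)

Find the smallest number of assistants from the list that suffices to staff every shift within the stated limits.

10 slots to fill and no one can take more than 3, so at least ⌈10/3⌉ = 4 assistants are needed.
Haddad, Reyes, Baptiste, and Ghosh alone can cover everything: Thu evening→Haddad, Fri morning→Reyes+Ghosh, Fri afternoon→Baptiste+Ghosh, Fri evening→Haddad, Sat morning→Reyes, Sat afternoon→Reyes, Sat evening→Baptiste, Sun morning→Haddad.

4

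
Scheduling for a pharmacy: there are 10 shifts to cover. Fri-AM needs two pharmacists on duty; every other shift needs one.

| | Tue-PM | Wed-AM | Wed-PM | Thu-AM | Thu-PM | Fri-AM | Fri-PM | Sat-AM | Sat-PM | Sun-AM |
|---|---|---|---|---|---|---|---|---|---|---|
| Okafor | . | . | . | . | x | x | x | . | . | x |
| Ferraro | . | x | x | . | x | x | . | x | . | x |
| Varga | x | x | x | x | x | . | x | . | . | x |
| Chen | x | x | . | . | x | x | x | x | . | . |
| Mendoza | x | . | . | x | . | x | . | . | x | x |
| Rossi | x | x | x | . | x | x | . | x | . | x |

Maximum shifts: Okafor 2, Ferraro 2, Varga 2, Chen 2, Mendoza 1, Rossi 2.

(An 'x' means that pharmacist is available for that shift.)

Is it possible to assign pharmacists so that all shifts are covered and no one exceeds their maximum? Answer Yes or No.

Yes

Sat-PM can only be covered by Mendoza, so that assignment is forced.
One valid schedule: Tue-PM→Varga, Wed-AM→Chen, Wed-PM→Ferraro, Thu-AM→Varga, Thu-PM→Okafor, Fri-AM→Chen+Rossi, Fri-PM→Okafor, Sat-AM→Ferraro, Sat-PM→Mendoza, Sun-AM→Rossi.
Loads: Okafor 2/2, Ferraro 2/2, Varga 2/2, Chen 2/2, Mendoza 1/1, Rossi 2/2 — all within limits.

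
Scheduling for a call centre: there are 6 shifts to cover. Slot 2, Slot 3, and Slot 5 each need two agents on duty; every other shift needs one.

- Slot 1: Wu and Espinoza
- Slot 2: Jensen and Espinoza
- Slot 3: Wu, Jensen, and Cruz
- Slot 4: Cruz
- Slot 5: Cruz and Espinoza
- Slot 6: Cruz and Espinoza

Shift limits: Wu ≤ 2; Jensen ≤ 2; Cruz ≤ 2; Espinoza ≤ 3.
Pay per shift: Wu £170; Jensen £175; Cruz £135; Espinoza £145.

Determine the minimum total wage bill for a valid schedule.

£1395

Slot 2 can only be covered by Jensen and Espinoza, so that assignment is forced.
Slot 4 can only be covered by Cruz, so that assignment is forced.
Slot 5 can only be covered by Cruz and Espinoza, so that assignment is forced.
Picking the cheapest available agent for each shift independently would cost £1320, but that ignores the shift limits.
An optimal schedule: Slot 1→Wu, Slot 2→Jensen+Espinoza, Slot 3→Wu+Jensen, Slot 4→Cruz, Slot 5→Cruz+Espinoza, Slot 6→Espinoza.
Total: 170 + 175 + 145 + 170 + 175 + 135 + 135 + 145 + 145 = £1395.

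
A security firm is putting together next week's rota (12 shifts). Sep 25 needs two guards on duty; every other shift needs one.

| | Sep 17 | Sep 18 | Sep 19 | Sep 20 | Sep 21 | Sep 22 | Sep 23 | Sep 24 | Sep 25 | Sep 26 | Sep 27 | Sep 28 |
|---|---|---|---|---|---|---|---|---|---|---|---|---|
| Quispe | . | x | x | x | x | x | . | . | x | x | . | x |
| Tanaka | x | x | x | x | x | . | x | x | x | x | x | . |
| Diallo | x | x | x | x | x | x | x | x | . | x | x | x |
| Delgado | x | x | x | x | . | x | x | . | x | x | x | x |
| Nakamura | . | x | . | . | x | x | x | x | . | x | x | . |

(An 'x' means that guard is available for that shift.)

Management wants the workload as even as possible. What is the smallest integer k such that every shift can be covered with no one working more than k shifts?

With 5 guards and 13 worker-slots to fill, someone must work at least ⌈13/5⌉ = 3 shifts, so k ≥ 3.
k = 3 works: Sep 17→Tanaka, Sep 18→Delgado, Sep 19→Quispe, Sep 20→Diallo, Sep 21→Diallo, Sep 22→Diallo, Sep 23→Delgado, Sep 24→Tanaka, Sep 25→Quispe+Tanaka, Sep 26→Nakamura, Sep 27→Delgado, Sep 28→Quispe.
Loads: Quispe 3, Tanaka 3, Diallo 3, Delgado 3, Nakamura 1 — all ≤ 3.

3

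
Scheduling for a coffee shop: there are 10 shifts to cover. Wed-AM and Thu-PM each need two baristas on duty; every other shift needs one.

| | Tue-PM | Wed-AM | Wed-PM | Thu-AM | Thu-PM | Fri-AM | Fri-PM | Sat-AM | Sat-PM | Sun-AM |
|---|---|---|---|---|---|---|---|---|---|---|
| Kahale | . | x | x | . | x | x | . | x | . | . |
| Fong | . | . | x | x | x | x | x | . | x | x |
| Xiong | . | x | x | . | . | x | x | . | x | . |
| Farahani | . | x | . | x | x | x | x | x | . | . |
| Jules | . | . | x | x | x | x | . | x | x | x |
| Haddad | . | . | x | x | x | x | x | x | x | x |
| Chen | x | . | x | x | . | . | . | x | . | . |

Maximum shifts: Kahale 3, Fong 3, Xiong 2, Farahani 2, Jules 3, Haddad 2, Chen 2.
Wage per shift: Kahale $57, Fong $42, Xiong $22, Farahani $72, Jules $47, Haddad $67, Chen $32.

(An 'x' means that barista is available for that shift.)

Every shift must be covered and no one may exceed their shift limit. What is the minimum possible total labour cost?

$489

Tue-PM can only be covered by Chen, so that assignment is forced.
Picking the cheapest available barista for each shift independently would cost $394, but that ignores the shift limits.
An optimal schedule: Tue-PM→Chen, Wed-AM→Xiong+Kahale, Wed-PM→Fong, Thu-AM→Chen, Thu-PM→Jules+Kahale, Fri-AM→Jules, Fri-PM→Xiong, Sat-AM→Jules, Sat-PM→Fong, Sun-AM→Fong.
Total: 32 + 22 + 57 + 42 + 32 + 47 + 57 + 47 + 22 + 47 + 42 + 42 = $489.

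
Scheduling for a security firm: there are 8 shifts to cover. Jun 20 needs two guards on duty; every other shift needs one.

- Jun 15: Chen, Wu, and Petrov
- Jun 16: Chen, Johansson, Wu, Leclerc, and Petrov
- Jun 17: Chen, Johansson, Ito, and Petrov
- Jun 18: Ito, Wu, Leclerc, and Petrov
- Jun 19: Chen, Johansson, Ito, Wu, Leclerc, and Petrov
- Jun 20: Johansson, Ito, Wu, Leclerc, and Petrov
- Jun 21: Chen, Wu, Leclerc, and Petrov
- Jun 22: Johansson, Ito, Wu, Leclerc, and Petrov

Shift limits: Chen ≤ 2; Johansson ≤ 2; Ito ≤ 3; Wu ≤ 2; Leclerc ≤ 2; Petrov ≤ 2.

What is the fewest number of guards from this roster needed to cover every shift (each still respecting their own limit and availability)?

9 slots to fill and no one can take more than 3, so at least ⌈9/3⌉ = 3 guards are needed.
Any 3 guards together have capacity at most 3+2+2 = 7 < 9 slots, so 3 can never suffice.
Chen, Johansson, Ito, and Wu alone can cover everything: Jun 15→Chen, Jun 16→Johansson, Jun 17→Johansson, Jun 18→Ito, Jun 19→Wu, Jun 20→Ito+Wu, Jun 21→Chen, Jun 22→Ito.

4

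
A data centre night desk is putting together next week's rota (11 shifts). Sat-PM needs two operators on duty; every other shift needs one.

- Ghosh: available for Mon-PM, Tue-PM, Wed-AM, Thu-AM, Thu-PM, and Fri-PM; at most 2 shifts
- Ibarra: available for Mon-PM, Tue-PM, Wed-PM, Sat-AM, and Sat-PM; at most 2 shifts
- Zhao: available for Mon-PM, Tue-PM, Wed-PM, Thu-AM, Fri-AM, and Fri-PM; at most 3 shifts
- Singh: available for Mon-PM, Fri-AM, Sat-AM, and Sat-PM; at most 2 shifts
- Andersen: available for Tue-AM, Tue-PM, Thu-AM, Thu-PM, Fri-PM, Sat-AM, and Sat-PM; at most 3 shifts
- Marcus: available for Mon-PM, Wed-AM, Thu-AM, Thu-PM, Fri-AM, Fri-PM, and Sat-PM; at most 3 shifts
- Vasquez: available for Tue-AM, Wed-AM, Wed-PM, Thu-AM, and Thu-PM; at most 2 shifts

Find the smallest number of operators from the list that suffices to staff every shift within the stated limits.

12 slots to fill and no one can take more than 3, so at least ⌈12/3⌉ = 4 operators are needed.
Any 4 operators together have capacity at most 3+3+3+2 = 11 < 12 slots, so 4 can never suffice.
Ghosh, Ibarra, Zhao, Singh, and Andersen alone can cover everything: Mon-PM→Singh, Tue-AM→Andersen, Tue-PM→Andersen, Wed-AM→Ghosh, Wed-PM→Ibarra, Thu-AM→Zhao, Thu-PM→Ghosh, Fri-AM→Zhao, Fri-PM→Zhao, Sat-AM→Ibarra, Sat-PM→Singh+Andersen.

5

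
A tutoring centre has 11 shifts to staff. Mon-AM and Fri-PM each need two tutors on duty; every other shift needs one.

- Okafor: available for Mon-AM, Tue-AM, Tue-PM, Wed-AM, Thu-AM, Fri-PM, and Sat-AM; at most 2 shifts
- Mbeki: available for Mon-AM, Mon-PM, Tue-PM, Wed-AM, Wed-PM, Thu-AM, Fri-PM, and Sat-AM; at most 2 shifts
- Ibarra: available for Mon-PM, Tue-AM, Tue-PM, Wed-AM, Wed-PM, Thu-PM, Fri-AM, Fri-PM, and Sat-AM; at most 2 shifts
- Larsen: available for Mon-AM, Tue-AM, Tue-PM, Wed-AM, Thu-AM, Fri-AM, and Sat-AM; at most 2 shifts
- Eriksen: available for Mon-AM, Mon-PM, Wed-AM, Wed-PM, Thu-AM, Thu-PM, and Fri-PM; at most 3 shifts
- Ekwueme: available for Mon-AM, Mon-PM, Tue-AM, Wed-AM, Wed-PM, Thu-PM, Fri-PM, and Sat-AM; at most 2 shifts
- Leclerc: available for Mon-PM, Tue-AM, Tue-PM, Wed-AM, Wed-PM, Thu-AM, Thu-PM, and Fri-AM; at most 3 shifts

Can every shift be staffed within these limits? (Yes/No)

One valid schedule: Mon-AM→Eriksen+Ekwueme, Mon-PM→Mbeki, Tue-AM→Okafor, Tue-PM→Okafor, Wed-AM→Eriksen, Wed-PM→Mbeki, Thu-AM→Larsen, Thu-PM→Ibarra, Fri-AM→Ibarra, Fri-PM→Eriksen+Ekwueme, Sat-AM→Larsen.
Loads: Okafor 2/2, Mbeki 2/2, Ibarra 2/2, Larsen 2/2, Eriksen 3/3, Ekwueme 2/2, Leclerc 0/3 — all within limits.

Yes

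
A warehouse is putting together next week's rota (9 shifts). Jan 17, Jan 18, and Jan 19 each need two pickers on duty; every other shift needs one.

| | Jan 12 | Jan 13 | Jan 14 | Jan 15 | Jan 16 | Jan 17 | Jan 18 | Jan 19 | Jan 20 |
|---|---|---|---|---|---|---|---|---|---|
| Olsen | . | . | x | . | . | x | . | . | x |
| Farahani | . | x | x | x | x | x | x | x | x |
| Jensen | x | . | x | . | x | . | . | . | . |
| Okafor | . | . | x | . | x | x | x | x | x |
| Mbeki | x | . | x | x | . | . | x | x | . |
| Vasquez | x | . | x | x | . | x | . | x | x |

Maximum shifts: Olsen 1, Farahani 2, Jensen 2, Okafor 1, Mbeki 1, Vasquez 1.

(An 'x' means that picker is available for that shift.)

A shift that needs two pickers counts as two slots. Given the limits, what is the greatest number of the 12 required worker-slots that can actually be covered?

8

Total capacity across all pickers is 1+2+2+1+1+1 = 8, and 12 slots are needed, so at most 8 can be filled.
An assignment achieving 8: Jan 12→Jensen, Jan 13→Farahani, Jan 15→Farahani, Jan 16→Jensen, Jan 17→Olsen+Vasquez, Jan 18→Okafor+Mbeki.
Loads: Olsen 1/1, Farahani 2/2, Jensen 2/2, Okafor 1/1, Mbeki 1/1, Vasquez 1/1.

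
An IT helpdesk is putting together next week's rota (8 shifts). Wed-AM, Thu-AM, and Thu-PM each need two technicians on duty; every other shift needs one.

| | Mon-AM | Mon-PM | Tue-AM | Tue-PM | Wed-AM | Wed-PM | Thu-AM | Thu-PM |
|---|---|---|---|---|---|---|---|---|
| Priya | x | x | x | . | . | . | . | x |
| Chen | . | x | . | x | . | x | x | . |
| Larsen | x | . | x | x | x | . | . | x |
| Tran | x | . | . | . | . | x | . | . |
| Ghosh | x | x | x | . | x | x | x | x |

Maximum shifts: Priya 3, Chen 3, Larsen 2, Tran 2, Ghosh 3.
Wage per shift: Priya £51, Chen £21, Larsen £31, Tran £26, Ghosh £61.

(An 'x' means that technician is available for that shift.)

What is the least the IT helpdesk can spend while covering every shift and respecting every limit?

Wed-AM can only be covered by Larsen and Ghosh, so that assignment is forced.
Thu-AM can only be covered by Chen and Ghosh, so that assignment is forced.
Picking the cheapest available technician for each shift independently would cost £376, but that ignores the shift limits.
An optimal schedule: Mon-AM→Tran, Mon-PM→Chen, Tue-AM→Priya, Tue-PM→Chen, Wed-AM→Larsen+Ghosh, Wed-PM→Tran, Thu-AM→Chen+Ghosh, Thu-PM→Larsen+Priya.
Total: 26 + 21 + 51 + 21 + 31 + 61 + 26 + 21 + 61 + 31 + 51 = £401.

£401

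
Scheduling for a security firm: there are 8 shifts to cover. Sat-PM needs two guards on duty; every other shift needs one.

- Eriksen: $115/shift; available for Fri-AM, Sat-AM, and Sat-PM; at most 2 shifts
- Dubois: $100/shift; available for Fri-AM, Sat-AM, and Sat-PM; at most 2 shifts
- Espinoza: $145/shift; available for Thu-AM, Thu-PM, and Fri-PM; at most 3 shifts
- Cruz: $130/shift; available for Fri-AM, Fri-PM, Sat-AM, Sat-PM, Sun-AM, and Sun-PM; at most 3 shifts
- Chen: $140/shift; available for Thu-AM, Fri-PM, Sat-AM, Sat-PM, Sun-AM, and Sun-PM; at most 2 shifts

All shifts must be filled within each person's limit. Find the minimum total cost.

Thu-PM can only be covered by Espinoza, so that assignment is forced.
Picking the cheapest available guard for each shift independently would cost $1090, but that ignores the shift limits.
An optimal schedule: Thu-AM→Chen, Thu-PM→Espinoza, Fri-AM→Dubois, Fri-PM→Cruz, Sat-AM→Eriksen, Sat-PM→Dubois+Eriksen, Sun-AM→Cruz, Sun-PM→Cruz.
Total: 140 + 145 + 100 + 130 + 115 + 100 + 115 + 130 + 130 = $1105.

$1105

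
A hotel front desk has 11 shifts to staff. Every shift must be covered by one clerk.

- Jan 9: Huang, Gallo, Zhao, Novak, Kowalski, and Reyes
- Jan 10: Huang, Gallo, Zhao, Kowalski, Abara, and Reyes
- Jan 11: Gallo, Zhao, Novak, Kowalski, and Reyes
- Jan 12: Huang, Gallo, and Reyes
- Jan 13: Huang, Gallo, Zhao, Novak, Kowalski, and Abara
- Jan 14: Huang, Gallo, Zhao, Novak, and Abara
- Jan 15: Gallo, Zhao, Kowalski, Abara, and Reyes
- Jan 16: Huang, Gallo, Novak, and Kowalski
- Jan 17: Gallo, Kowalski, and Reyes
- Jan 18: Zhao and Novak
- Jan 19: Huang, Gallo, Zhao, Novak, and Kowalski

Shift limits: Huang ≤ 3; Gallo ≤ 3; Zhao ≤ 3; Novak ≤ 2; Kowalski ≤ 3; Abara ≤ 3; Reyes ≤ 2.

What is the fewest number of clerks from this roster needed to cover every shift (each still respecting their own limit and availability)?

4

11 slots to fill and no one can take more than 3, so at least ⌈11/3⌉ = 4 clerks are needed.
Huang, Gallo, Zhao, and Novak alone can cover everything: Jan 9→Zhao, Jan 10→Huang, Jan 11→Gallo, Jan 12→Huang, Jan 13→Zhao, Jan 14→Novak, Jan 15→Gallo, Jan 16→Huang, Jan 17→Gallo, Jan 18→Zhao, Jan 19→Novak.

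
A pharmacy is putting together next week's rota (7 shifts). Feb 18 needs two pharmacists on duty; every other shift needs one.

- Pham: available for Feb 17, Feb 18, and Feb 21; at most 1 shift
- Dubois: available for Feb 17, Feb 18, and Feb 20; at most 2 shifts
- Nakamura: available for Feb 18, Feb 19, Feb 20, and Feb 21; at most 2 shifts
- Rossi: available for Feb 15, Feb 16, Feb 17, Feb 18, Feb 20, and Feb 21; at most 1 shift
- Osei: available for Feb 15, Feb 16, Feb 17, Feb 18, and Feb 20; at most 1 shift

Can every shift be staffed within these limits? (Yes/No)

Total capacity is 1+2+2+1+1 = 7 but 8 worker-slots are needed — infeasible.

No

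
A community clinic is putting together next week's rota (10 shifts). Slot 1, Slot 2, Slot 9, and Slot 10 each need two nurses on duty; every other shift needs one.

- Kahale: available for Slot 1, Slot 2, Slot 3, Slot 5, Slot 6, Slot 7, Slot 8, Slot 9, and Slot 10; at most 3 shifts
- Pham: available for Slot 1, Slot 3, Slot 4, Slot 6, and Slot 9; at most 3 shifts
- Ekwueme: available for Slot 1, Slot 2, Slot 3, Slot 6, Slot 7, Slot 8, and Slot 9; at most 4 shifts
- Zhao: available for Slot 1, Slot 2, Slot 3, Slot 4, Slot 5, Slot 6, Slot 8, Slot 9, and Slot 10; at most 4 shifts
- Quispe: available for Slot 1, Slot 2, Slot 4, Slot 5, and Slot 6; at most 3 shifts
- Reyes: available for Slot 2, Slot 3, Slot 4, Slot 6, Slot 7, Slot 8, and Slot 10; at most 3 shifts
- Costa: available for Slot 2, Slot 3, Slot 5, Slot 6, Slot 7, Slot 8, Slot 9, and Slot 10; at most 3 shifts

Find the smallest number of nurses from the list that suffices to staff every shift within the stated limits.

14 slots to fill and no one can take more than 4, so at least ⌈14/4⌉ = 4 nurses are needed.
Kahale, Pham, Ekwueme, and Zhao alone can cover everything: Slot 1→Ekwueme+Zhao, Slot 2→Ekwueme+Zhao, Slot 3→Pham, Slot 4→Pham, Slot 5→Kahale, Slot 6→Pham, Slot 7→Kahale, Slot 8→Ekwueme, Slot 9→Ekwueme+Zhao, Slot 10→Kahale+Zhao.

4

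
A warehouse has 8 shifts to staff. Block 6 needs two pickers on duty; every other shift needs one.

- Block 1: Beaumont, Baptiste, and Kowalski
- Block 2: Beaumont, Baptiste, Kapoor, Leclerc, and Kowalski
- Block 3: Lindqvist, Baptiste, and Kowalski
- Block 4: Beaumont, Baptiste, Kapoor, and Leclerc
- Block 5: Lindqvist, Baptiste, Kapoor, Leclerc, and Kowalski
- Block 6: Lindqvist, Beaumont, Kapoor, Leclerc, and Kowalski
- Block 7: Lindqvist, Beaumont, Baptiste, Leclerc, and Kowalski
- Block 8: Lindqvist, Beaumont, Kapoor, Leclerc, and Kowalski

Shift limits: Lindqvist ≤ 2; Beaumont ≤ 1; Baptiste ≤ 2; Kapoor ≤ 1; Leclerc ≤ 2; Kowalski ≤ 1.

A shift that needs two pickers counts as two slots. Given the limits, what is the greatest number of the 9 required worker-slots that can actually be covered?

Total capacity across all pickers is 2+1+2+1+2+1 = 9, and 9 slots are needed, so at most 9 can be filled.
An assignment achieving 9: Block 1→Beaumont, Block 2→Baptiste, Block 3→Lindqvist, Block 4→Baptiste, Block 5→Lindqvist, Block 6→Kapoor+Leclerc, Block 7→Leclerc, Block 8→Kowalski.
Loads: Lindqvist 2/2, Beaumont 1/1, Baptiste 2/2, Kapoor 1/1, Leclerc 2/2, Kowalski 1/1.

9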